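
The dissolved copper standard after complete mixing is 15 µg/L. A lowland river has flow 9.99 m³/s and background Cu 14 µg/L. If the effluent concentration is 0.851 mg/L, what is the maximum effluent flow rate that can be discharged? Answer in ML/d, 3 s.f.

1.03 ML/d

14 µg/L = 0.014 mg/L.
15 µg/L = 0.015 mg/L.
Mass balance at complete mixing: C_std·(Q_w + Q_r) = Q_w·C_e + Q_r·C_b.
Rearranging, Q_w = Q_r·(C_std − C_b)/(C_e − C_std) = 9.99·(0.015 − 0.014) / (0.851 − 0.015) = 0.01195 m³/s.
= 1.032 ML/d.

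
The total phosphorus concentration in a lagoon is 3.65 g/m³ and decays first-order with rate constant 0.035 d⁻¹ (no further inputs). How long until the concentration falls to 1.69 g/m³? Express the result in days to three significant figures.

22.0 d

t = ln(C₀/C)/k = ln(3.65/1.69)/0.035 = 0.77/0.035 = 22 d.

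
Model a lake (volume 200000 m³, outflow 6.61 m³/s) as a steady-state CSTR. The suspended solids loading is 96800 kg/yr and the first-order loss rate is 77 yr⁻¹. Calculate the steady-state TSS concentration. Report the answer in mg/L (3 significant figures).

Outflow Q = 6.61 m³/s × 3.156e+07 s/yr = 2.086e+08 m³/yr.
Steady-state CSTR mass balance: W = Q·C + k·V·C, so C = W/(Q + kV).
Q + kV = 2.086e+08 + 77·200000 = 2.24e+08 m³/yr.
C = 96800/2.24e+08 = 0.0004322 kg/m³ = 0.4322 mg/L.

0.432 mg/L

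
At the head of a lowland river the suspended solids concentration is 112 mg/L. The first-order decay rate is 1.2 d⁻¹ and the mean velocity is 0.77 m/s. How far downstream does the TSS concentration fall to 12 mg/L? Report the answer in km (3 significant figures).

From C = C₀·e^(−kt), t = ln(C₀/C)/k = ln(112/12)/1.2 = 2.234/1.2 = 1.861 d.
Distance = v·t = 0.77 m/s × 1.608e+05 s = 1.238e+05 m = 123.8 km.

124 km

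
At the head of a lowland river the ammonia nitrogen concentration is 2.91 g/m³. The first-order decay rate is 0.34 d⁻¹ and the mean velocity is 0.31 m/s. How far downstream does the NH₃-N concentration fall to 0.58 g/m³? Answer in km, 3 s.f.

From C = C₀·e^(−kt), t = ln(C₀/C)/k = ln(2.91/0.58)/0.34 = 1.613/0.34 = 4.744 d.
Distance = v·t = 0.31 m/s × 4.099e+05 s = 1.271e+05 m = 127.1 km.

127 km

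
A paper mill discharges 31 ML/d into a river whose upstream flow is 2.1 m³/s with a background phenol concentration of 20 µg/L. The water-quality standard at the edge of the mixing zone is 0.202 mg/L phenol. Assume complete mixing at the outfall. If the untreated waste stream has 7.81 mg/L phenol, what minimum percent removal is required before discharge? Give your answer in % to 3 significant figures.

83.8 %

31 ML/d = 0.3588 m³/s.
20 µg/L = 0.02 mg/L.
Mass balance: 0.202·2.459 = 0.3588·Cₑ + 2.1·0.02.
Cₑ = (0.4967 − 0.042) / 0.3588 = 1.267 mg/L.
Required removal = 1 − 1.267/7.81 = 83.77 %.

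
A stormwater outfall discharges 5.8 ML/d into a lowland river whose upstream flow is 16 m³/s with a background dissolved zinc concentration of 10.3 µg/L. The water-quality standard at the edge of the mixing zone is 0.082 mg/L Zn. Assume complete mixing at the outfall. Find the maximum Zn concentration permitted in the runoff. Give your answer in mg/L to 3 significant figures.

5.8 ML/d = 0.06713 m³/s.
10.3 µg/L = 0.0103 mg/L.
Mass balance: 0.082·16.07 = 0.06713·Cₑ + 16·0.0103.
Cₑ = (1.318 − 0.1648) / 0.06713 = 17.17 mg/L.

17.2 mg/L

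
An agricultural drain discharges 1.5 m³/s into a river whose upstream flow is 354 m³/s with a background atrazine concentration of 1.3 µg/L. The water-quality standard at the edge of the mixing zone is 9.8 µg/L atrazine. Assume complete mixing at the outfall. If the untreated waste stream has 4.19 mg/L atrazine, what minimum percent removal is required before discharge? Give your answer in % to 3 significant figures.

51.9 %

1.3 µg/L = 0.0013 mg/L.
9.8 µg/L = 0.0098 mg/L.
Mass balance: 0.0098·355.5 = 1.5·Cₑ + 354·0.0013.
Cₑ = (3.484 − 0.4602) / 1.5 = 2.016 mg/L.
Required removal = 1 − 2.016/4.19 = 51.89 %.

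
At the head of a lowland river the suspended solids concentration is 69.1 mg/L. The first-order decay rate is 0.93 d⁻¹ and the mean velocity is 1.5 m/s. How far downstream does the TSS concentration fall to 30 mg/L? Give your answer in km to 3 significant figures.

116 km

From C = C₀·e^(−kt), t = ln(C₀/C)/k = ln(69.1/30)/0.93 = 0.8344/0.93 = 0.8972 d.
Distance = v·t = 1.5 m/s × 7.751e+04 s = 1.163e+05 m = 116.3 km.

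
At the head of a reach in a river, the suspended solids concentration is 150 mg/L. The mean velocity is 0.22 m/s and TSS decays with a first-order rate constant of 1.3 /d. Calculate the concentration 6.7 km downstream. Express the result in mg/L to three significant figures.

94.9 mg/L

Travel time t = 6.7 km / 0.22 m/s = 6700/0.22 = 3.045e+04 s = 0.3525 d.
First-order decay: C = 150·exp(−1.3·0.3525) = 150·0.6324 = 94.86 mg/L.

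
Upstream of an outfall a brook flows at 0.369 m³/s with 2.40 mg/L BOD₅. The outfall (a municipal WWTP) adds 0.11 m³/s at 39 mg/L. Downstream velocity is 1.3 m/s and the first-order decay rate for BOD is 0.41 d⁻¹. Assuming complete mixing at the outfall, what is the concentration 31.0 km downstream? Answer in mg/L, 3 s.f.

9.65 mg/L

After complete mixing, C₀ = (0.11·39 + 0.369·2.4) / 0.479 = 10.81 mg/L.
Travel time t = 3.1e+04 m / 1.3 m/s = 2.385e+04 s = 0.276 d.
C = 10.81·exp(−0.41·0.276) = 10.81·0.893 = 9.649 mg/L.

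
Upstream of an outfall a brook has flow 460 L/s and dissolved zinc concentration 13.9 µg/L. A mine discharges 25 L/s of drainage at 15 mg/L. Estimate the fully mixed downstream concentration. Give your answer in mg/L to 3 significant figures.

25 L/s = 0.025 m³/s.
460 L/s = 0.46 m³/s.
13.9 µg/L = 0.0139 mg/L.
Flow-weighted mixing gives C = (0.025·15 + 0.46·0.0139) / (0.025 + 0.46) = 0.3814/0.485 = 0.7864 mg/L.

0.786 mg/L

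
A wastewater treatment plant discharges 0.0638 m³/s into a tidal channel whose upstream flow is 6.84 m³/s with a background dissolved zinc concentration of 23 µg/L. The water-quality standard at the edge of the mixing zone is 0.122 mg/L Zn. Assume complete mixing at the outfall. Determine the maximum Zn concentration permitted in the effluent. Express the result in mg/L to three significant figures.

23 µg/L = 0.023 mg/L.
Mass balance: 0.122·6.904 = 0.0638·Cₑ + 6.84·0.023.
Cₑ = (0.8423 − 0.1573) / 0.0638 = 10.74 mg/L.

10.7 mg/L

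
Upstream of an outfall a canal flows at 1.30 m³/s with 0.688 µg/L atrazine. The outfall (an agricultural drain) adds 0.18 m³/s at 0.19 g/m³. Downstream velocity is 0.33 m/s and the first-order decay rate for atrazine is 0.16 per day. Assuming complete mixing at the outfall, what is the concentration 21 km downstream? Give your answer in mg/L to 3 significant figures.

0.688 µg/L = 0.000688 mg/L.
After complete mixing, C₀ = (0.18·0.19 + 1.3·0.000688) / 1.48 = 0.02371 mg/L.
Travel time t = 2.1e+04 m / 0.33 m/s = 6.364e+04 s = 0.7365 d.
C = 0.02371·exp(−0.16·0.7365) = 0.02371·0.8888 = 0.02108 mg/L.

0.0211 mg/L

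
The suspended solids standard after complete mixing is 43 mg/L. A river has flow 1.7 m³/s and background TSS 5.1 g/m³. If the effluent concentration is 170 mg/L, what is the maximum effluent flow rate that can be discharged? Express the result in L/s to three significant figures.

Mass balance at complete mixing: C_std·(Q_w + Q_r) = Q_w·C_e + Q_r·C_b.
Rearranging, Q_w = Q_r·(C_std − C_b)/(C_e − C_std) = 1.7·(43 − 5.1) / (170 − 43) = 0.5073 m³/s.
= 507.3 L/s.

507 L/s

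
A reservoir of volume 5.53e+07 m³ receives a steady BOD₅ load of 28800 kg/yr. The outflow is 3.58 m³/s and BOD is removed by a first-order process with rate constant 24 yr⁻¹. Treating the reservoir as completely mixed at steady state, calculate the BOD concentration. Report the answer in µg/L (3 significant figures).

Outflow Q = 3.58 m³/s × 3.156e+07 s/yr = 1.13e+08 m³/yr.
Steady-state CSTR mass balance: W = Q·C + k·V·C, so C = W/(Q + kV).
Q + kV = 1.13e+08 + 24·5.53e+07 = 1.44e+09 m³/yr.
C = 28800/1.44e+09 = 2e-05 kg/m³ = 0.02 mg/L = 20 µg/L.

20.0 µg/L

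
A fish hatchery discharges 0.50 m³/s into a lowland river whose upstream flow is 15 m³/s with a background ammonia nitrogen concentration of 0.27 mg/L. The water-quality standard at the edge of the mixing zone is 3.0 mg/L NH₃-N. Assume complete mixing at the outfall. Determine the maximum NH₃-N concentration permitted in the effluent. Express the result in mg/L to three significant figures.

84.9 mg/L

Mass balance: 3·15.5 = 0.5·Cₑ + 15·0.27.
Cₑ = (46.5 − 4.05) / 0.5 = 84.9 mg/L.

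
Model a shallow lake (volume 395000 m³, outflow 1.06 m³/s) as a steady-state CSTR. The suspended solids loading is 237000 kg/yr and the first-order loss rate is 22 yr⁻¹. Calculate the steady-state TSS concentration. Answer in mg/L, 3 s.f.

Outflow Q = 1.06 m³/s × 3.156e+07 s/yr = 3.345e+07 m³/yr.
Steady-state CSTR mass balance: W = Q·C + k·V·C, so C = W/(Q + kV).
Q + kV = 3.345e+07 + 22·395000 = 4.214e+07 m³/yr.
C = 237000/4.214e+07 = 0.005624 kg/m³ = 5.624 mg/L.

5.62 mg/L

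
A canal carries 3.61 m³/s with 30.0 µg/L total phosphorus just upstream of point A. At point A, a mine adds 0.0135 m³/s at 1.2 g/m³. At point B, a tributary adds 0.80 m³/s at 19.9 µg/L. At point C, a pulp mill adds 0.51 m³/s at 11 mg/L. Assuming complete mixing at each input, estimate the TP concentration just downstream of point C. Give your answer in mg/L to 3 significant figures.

1.17 mg/L

30.0 µg/L = 0.03 mg/L.
After input A: C = (3.61·0.03 + 0.0135·1.2) / 3.623 = 0.03436 mg/L.
19.9 µg/L = 0.0199 mg/L.
After input B: C = (3.623·0.03436 + 0.8·0.0199) / 4.423 = 0.03174 mg/L.
After input C: C = (4.423·0.03174 + 0.51·11) / 4.933 = 1.166 mg/L.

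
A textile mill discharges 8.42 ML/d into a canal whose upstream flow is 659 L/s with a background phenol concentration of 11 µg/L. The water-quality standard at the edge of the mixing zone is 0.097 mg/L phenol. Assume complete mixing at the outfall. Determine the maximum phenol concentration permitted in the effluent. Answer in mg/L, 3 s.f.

0.679 mg/L

8.42 ML/d = 0.09745 m³/s.
659 L/s = 0.659 m³/s.
11 µg/L = 0.011 mg/L.
Mass balance: 0.097·0.7565 = 0.09745·Cₑ + 0.659·0.011.
Cₑ = (0.07338 − 0.007249) / 0.09745 = 0.6785 mg/L.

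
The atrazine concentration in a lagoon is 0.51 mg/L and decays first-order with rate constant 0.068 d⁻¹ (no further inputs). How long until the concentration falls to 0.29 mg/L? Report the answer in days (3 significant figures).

t = ln(C₀/C)/k = ln(0.51/0.29)/0.068 = 0.5645/0.068 = 8.302 d.

8.30 d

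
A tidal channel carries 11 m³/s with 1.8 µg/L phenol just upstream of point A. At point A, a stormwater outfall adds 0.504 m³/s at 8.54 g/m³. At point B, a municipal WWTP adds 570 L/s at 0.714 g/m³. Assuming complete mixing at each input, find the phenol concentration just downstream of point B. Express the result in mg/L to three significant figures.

1.8 µg/L = 0.0018 mg/L.
After input A: C = (11·0.0018 + 0.504·8.54) / 11.5 = 0.3759 mg/L.
570 L/s = 0.57 m³/s.
After input B: C = (11.5·0.3759 + 0.57·0.714) / 12.07 = 0.3918 mg/L.

0.392 mg/L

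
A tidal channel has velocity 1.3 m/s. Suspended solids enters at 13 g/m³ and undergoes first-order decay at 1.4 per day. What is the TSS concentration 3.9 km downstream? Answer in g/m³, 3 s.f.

12.4 g/m³

Travel time t = 3.9 km / 1.3 m/s = 3900/1.3 = 3000 s = 0.03472 d.
First-order decay: C = 13·exp(−1.4·0.03472) = 13·0.9526 = 12.38 g/m³.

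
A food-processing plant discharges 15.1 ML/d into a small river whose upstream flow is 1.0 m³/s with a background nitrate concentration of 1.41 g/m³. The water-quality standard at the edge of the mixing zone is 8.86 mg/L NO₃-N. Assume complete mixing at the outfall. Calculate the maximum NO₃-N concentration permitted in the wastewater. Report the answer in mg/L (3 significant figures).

51.5 mg/L

15.1 ML/d = 0.1748 m³/s.
Mass balance: 8.86·1.175 = 0.1748·Cₑ + 1·1.41.
Cₑ = (10.41 − 1.41) / 0.1748 = 51.49 mg/L.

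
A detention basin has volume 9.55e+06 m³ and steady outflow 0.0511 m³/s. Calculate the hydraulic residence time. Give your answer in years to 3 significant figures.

Q = 0.0511 m³/s × 3.156e+07 s/yr = 1.613e+06 m³/yr.
Hydraulic residence time τ = V/Q = 9.55e+06/1.613e+06 = 5.922 yr.

5.92 yr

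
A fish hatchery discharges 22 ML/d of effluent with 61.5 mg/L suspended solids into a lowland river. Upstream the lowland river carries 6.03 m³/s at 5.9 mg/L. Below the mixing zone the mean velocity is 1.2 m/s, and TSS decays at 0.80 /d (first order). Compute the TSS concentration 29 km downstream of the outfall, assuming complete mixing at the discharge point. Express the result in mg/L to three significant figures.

6.52 mg/L

22 ML/d = 0.2546 m³/s.
After complete mixing, C₀ = (0.2546·61.5 + 6.03·5.9) / 6.285 = 8.153 mg/L.
Travel time t = 2.9e+04 m / 1.2 m/s = 2.417e+04 s = 0.2797 d.
C = 8.153·exp(−0.80·0.2797) = 8.153·0.7995 = 6.518 mg/L.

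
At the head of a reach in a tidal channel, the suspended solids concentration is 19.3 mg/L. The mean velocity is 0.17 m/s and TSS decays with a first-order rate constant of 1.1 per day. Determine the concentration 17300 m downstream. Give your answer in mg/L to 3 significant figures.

Travel time t = 17300 m / 0.17 m/s = 1.73e+04/0.17 = 1.018e+05 s = 1.178 d.
First-order decay: C = 19.3·exp(−1.1·1.178) = 19.3·0.2737 = 5.283 mg/L.

5.28 mg/L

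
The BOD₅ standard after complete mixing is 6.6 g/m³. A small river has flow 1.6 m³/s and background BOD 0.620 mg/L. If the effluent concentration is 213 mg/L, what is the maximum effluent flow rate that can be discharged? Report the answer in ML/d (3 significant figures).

Mass balance at complete mixing: C_std·(Q_w + Q_r) = Q_w·C_e + Q_r·C_b.
Rearranging, Q_w = Q_r·(C_std − C_b)/(C_e − C_std) = 1.6·(6.6 − 0.62) / (213 − 6.6) = 0.04636 m³/s.
= 4.005 ML/d.

4.01 ML/d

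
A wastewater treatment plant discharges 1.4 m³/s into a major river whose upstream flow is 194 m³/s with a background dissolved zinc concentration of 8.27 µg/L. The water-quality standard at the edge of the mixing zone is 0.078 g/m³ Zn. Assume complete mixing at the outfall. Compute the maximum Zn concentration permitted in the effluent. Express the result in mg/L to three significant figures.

9.74 mg/L

8.27 µg/L = 0.00827 mg/L.
Mass balance: 0.078·195.4 = 1.4·Cₑ + 194·0.00827.
Cₑ = (15.24 − 1.604) / 1.4 = 9.741 mg/L.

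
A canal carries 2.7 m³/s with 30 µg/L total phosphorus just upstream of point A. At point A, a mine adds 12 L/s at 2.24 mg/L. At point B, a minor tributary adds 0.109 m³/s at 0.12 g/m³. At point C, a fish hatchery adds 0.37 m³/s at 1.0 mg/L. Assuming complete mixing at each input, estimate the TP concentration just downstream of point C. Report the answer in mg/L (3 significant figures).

30 µg/L = 0.03 mg/L.
12 L/s = 0.012 m³/s.
After input A: C = (2.7·0.03 + 0.012·2.24) / 2.712 = 0.03978 mg/L.
After input B: C = (2.712·0.03978 + 0.109·0.12) / 2.821 = 0.04288 mg/L.
After input C: C = (2.821·0.04288 + 0.37·1) / 3.191 = 0.1539 mg/L.

0.154 mg/L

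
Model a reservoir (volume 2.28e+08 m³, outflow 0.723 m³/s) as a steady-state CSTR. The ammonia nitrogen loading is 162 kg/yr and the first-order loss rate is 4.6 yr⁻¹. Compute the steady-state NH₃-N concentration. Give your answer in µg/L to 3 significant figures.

0.151 µg/L

Outflow Q = 0.723 m³/s × 3.156e+07 s/yr = 2.282e+07 m³/yr.
Steady-state CSTR mass balance: W = Q·C + k·V·C, so C = W/(Q + kV).
Q + kV = 2.282e+07 + 4.6·2.28e+08 = 1.072e+09 m³/yr.
C = 162/1.072e+09 = 1.512e-07 kg/m³ = 0.0001512 mg/L = 0.1512 µg/L.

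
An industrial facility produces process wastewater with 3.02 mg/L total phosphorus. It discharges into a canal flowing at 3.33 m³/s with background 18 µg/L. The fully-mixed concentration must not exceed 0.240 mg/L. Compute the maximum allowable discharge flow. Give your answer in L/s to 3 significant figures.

266 L/s

18 µg/L = 0.018 mg/L.
Mass balance at complete mixing: C_std·(Q_w + Q_r) = Q_w·C_e + Q_r·C_b.
Rearranging, Q_w = Q_r·(C_std − C_b)/(C_e − C_std) = 3.33·(0.24 − 0.018) / (3.02 − 0.24) = 0.2659 m³/s.
= 265.9 L/s.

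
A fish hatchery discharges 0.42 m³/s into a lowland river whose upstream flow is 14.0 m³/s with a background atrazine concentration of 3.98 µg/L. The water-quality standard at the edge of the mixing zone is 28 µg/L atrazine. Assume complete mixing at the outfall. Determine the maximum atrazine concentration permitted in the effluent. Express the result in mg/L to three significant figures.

3.98 µg/L = 0.00398 mg/L.
28 µg/L = 0.028 mg/L.
Mass balance: 0.028·14.42 = 0.42·Cₑ + 14·0.00398.
Cₑ = (0.4038 − 0.05572) / 0.42 = 0.8287 mg/L.

0.829 mg/L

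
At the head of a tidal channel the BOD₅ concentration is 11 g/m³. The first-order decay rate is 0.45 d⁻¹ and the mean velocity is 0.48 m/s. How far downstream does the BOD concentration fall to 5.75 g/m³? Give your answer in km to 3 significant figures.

From C = C₀·e^(−kt), t = ln(C₀/C)/k = ln(11/5.75)/0.45 = 0.6487/0.45 = 1.442 d.
Distance = v·t = 0.48 m/s × 1.245e+05 s = 5.978e+04 m = 59.78 km.

59.8 km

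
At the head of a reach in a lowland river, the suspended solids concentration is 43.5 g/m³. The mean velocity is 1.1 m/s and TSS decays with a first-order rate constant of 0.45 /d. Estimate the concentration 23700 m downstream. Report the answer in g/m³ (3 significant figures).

Travel time t = 23700 m / 1.1 m/s = 2.37e+04/1.1 = 2.155e+04 s = 0.2494 d.
First-order decay: C = 43.5·exp(−0.45·0.2494) = 43.5·0.8939 = 38.88 g/m³.

38.9 g/m³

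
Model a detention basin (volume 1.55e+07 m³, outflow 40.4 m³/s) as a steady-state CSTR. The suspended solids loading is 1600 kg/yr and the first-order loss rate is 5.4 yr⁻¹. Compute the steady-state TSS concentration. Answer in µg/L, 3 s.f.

Outflow Q = 40.4 m³/s × 3.156e+07 s/yr = 1.275e+09 m³/yr.
Steady-state CSTR mass balance: W = Q·C + k·V·C, so C = W/(Q + kV).
Q + kV = 1.275e+09 + 5.4·1.55e+07 = 1.359e+09 m³/yr.
C = 1600/1.359e+09 = 1.178e-06 kg/m³ = 0.001178 mg/L = 1.178 µg/L.

1.18 µg/L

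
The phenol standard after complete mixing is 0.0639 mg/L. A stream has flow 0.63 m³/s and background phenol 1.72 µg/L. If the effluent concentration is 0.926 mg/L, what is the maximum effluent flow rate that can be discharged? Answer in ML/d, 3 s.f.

3.93 ML/d

1.72 µg/L = 0.00172 mg/L.
Mass balance at complete mixing: C_std·(Q_w + Q_r) = Q_w·C_e + Q_r·C_b.
Rearranging, Q_w = Q_r·(C_std − C_b)/(C_e − C_std) = 0.63·(0.0639 − 0.00172) / (0.926 − 0.0639) = 0.04544 m³/s.
= 3.926 ML/d.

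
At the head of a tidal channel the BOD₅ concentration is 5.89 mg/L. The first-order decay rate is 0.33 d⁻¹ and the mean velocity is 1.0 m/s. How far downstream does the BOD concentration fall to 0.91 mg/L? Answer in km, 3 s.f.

From C = C₀·e^(−kt), t = ln(C₀/C)/k = ln(5.89/0.91)/0.33 = 1.868/0.33 = 5.659 d.
Distance = v·t = 1.0 m/s × 4.89e+05 s = 4.89e+05 m = 489 km.

489 km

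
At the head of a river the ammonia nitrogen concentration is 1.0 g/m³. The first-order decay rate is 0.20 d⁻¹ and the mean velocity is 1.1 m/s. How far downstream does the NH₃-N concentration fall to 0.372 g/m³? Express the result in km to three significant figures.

470 km

From C = C₀·e^(−kt), t = ln(C₀/C)/k = ln(1.0/0.372)/0.20 = 0.9889/0.20 = 4.944 d.
Distance = v·t = 1.1 m/s × 4.272e+05 s = 4.699e+05 m = 469.9 km.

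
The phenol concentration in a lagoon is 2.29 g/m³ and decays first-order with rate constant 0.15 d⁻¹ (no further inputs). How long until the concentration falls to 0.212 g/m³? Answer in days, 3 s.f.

15.9 d

t = ln(C₀/C)/k = ln(2.29/0.212)/0.15 = 2.38/0.15 = 15.86 d.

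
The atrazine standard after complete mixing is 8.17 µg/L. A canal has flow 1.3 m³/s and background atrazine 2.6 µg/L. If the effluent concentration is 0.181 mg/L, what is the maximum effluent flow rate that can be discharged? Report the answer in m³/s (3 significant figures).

2.6 µg/L = 0.0026 mg/L.
8.17 µg/L = 0.00817 mg/L.
Mass balance at complete mixing: C_std·(Q_w + Q_r) = Q_w·C_e + Q_r·C_b.
Rearranging, Q_w = Q_r·(C_std − C_b)/(C_e − C_std) = 1.3·(0.00817 − 0.0026) / (0.181 − 0.00817) = 0.0419 m³/s.

0.0419 m³/s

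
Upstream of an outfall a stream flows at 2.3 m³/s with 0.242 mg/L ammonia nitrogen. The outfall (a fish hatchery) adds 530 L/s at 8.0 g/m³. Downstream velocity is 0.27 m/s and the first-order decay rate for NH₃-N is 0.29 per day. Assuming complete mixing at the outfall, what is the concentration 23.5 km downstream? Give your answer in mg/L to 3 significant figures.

1.27 mg/L

530 L/s = 0.53 m³/s.
After complete mixing, C₀ = (0.53·8 + 2.3·0.242) / 2.83 = 1.695 mg/L.
Travel time t = 2.35e+04 m / 0.27 m/s = 8.704e+04 s = 1.007 d.
C = 1.695·exp(−0.29·1.007) = 1.695·0.7467 = 1.266 mg/L.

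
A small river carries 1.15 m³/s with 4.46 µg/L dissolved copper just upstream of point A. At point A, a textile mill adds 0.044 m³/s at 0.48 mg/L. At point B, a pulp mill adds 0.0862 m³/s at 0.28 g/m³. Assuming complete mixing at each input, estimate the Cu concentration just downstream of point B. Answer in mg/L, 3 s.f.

4.46 µg/L = 0.00446 mg/L.
After input A: C = (1.15·0.00446 + 0.044·0.48) / 1.194 = 0.02198 mg/L.
After input B: C = (1.194·0.02198 + 0.0862·0.28) / 1.28 = 0.03936 mg/L.

0.0394 mg/L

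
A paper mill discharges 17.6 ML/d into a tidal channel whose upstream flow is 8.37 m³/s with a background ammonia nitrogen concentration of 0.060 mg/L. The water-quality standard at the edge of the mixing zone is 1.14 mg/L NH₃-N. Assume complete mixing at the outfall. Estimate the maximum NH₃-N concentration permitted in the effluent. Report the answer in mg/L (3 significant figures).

45.5 mg/L

17.6 ML/d = 0.2037 m³/s.
Mass balance: 1.14·8.574 = 0.2037·Cₑ + 8.37·0.06.
Cₑ = (9.774 − 0.5022) / 0.2037 = 45.52 mg/L.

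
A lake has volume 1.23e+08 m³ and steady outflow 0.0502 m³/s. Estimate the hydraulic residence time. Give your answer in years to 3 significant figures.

Q = 0.0502 m³/s × 3.156e+07 s/yr = 1.584e+06 m³/yr.
Hydraulic residence time τ = V/Q = 1.23e+08/1.584e+06 = 77.64 yr.

77.6 yr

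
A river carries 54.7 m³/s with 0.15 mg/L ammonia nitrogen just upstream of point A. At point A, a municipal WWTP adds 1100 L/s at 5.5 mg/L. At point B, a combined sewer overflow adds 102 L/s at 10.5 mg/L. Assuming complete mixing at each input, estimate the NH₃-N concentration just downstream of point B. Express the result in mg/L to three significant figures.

0.274 mg/L

1100 L/s = 1.1 m³/s.
After input A: C = (54.7·0.15 + 1.1·5.5) / 55.8 = 0.2555 mg/L.
102 L/s = 0.102 m³/s.
After input B: C = (55.8·0.2555 + 0.102·10.5) / 55.9 = 0.2742 mg/L.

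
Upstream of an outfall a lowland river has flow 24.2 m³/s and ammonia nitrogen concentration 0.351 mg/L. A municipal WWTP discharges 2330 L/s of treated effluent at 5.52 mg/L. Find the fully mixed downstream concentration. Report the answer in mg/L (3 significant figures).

2330 L/s = 2.33 m³/s.
Flow-weighted mixing gives C = (2.33·5.52 + 24.2·0.351) / (2.33 + 24.2) = 21.36/26.53 = 0.805 mg/L.

0.805 mg/L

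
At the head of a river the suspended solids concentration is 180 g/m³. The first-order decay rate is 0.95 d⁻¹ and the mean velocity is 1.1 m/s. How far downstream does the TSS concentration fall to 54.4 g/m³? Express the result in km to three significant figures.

From C = C₀·e^(−kt), t = ln(C₀/C)/k = ln(180/54.4)/0.95 = 1.197/0.95 = 1.26 d.
Distance = v·t = 1.1 m/s × 1.088e+05 s = 1.197e+05 m = 119.7 km.

120 km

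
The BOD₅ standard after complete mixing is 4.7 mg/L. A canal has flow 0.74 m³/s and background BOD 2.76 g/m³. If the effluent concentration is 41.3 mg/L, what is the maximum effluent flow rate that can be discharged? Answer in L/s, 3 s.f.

39.2 L/s

Mass balance at complete mixing: C_std·(Q_w + Q_r) = Q_w·C_e + Q_r·C_b.
Rearranging, Q_w = Q_r·(C_std − C_b)/(C_e − C_std) = 0.74·(4.7 − 2.76) / (41.3 − 4.7) = 0.03922 m³/s.
= 39.22 L/s.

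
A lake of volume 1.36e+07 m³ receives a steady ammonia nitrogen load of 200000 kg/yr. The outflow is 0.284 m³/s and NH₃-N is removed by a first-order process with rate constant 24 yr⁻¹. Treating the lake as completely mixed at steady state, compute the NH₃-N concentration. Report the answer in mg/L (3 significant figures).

0.596 mg/L

Outflow Q = 0.284 m³/s × 3.156e+07 s/yr = 8.962e+06 m³/yr.
Steady-state CSTR mass balance: W = Q·C + k·V·C, so C = W/(Q + kV).
Q + kV = 8.962e+06 + 24·1.36e+07 = 3.354e+08 m³/yr.
C = 200000/3.354e+08 = 0.0005964 kg/m³ = 0.5964 mg/L.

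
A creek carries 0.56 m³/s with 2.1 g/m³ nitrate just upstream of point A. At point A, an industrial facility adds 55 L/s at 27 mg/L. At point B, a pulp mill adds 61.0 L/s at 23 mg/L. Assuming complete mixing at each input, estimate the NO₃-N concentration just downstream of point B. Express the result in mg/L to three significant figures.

55 L/s = 0.055 m³/s.
After input A: C = (0.56·2.1 + 0.055·27) / 0.615 = 4.327 mg/L.
61.0 L/s = 0.061 m³/s.
After input B: C = (0.615·4.327 + 0.061·23) / 0.676 = 6.012 mg/L.

6.01 mg/L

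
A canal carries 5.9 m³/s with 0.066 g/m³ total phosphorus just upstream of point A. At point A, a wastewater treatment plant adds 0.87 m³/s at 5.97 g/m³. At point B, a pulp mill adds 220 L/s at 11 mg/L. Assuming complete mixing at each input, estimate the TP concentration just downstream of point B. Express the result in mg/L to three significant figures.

1.14 mg/L

After input A: C = (5.9·0.066 + 0.87·5.97) / 6.77 = 0.8247 mg/L.
220 L/s = 0.22 m³/s.
After input B: C = (6.77·0.8247 + 0.22·11) / 6.99 = 1.145 mg/L.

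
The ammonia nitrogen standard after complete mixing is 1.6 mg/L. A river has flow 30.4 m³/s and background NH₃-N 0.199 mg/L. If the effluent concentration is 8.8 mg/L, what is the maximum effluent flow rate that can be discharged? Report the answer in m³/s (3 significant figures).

5.92 m³/s

Mass balance at complete mixing: C_std·(Q_w + Q_r) = Q_w·C_e + Q_r·C_b.
Rearranging, Q_w = Q_r·(C_std − C_b)/(C_e − C_std) = 30.4·(1.6 − 0.199) / (8.8 − 1.6) = 5.915 m³/s.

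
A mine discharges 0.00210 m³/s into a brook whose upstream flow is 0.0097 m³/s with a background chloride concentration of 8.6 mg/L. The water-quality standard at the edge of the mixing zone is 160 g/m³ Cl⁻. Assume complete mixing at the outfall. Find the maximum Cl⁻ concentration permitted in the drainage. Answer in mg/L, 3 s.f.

Mass balance: 160·0.0118 = 0.0021·Cₑ + 0.0097·8.6.
Cₑ = (1.888 − 0.08342) / 0.0021 = 859.3 mg/L.

859 mg/L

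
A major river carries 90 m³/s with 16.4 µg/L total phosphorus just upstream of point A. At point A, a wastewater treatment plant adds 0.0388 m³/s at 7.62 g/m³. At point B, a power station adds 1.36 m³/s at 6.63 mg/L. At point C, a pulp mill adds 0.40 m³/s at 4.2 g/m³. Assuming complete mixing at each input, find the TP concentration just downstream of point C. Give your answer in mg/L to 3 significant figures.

16.4 µg/L = 0.0164 mg/L.
After input A: C = (90·0.0164 + 0.0388·7.62) / 90.04 = 0.01968 mg/L.
After input B: C = (90.04·0.01968 + 1.36·6.63) / 91.4 = 0.118 mg/L.
After input C: C = (91.4·0.118 + 0.4·4.2) / 91.8 = 0.1358 mg/L.

0.136 mg/L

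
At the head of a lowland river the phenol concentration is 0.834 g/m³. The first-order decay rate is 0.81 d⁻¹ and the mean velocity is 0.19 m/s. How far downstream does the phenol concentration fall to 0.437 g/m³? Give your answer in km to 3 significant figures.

13.1 km

From C = C₀·e^(−kt), t = ln(C₀/C)/k = ln(0.834/0.437)/0.81 = 0.6463/0.81 = 0.7979 d.
Distance = v·t = 0.19 m/s × 6.894e+04 s = 1.31e+04 m = 13.1 km.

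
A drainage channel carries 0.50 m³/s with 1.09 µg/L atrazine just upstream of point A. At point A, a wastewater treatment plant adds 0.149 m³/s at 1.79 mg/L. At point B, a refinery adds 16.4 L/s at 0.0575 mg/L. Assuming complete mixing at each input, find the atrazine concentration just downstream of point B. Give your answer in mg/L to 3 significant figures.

0.403 mg/L

1.09 µg/L = 0.00109 mg/L.
After input A: C = (0.5·0.00109 + 0.149·1.79) / 0.649 = 0.4118 mg/L.
16.4 L/s = 0.0164 m³/s.
After input B: C = (0.649·0.4118 + 0.0164·0.0575) / 0.6654 = 0.4031 mg/L.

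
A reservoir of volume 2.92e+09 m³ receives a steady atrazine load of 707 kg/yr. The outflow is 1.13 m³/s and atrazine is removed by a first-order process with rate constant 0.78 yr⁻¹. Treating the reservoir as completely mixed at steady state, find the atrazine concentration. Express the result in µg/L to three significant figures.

Outflow Q = 1.13 m³/s × 3.156e+07 s/yr = 3.566e+07 m³/yr.
Steady-state CSTR mass balance: W = Q·C + k·V·C, so C = W/(Q + kV).
Q + kV = 3.566e+07 + 0.78·2.92e+09 = 2.313e+09 m³/yr.
C = 707/2.313e+09 = 3.056e-07 kg/m³ = 0.0003056 mg/L = 0.3056 µg/L.

0.306 µg/L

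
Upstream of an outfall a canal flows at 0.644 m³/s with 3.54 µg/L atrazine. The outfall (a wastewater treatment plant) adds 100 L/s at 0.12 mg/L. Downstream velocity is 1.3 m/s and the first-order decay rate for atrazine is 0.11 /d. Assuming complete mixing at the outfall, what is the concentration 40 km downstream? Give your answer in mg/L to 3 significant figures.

0.0185 mg/L

100 L/s = 0.1 m³/s.
3.54 µg/L = 0.00354 mg/L.
After complete mixing, C₀ = (0.1·0.12 + 0.644·0.00354) / 0.744 = 0.01919 mg/L.
Travel time t = 4e+04 m / 1.3 m/s = 3.077e+04 s = 0.3561 d.
C = 0.01919·exp(−0.11·0.3561) = 0.01919·0.9616 = 0.01846 mg/L.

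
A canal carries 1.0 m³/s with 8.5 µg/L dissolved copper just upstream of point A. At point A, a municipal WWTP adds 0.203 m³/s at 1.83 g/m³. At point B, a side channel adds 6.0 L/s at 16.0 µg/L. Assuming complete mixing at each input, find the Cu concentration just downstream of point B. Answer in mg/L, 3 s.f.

0.314 mg/L

8.5 µg/L = 0.0085 mg/L.
After input A: C = (1·0.0085 + 0.203·1.83) / 1.203 = 0.3159 mg/L.
6.0 L/s = 0.006 m³/s.
16.0 µg/L = 0.016 mg/L.
After input B: C = (1.203·0.3159 + 0.006·0.016) / 1.209 = 0.3144 mg/L.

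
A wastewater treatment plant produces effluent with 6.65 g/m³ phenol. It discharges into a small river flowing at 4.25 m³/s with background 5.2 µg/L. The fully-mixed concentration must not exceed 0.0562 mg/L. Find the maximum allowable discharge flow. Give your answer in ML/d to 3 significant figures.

2.84 ML/d

5.2 µg/L = 0.0052 mg/L.
Mass balance at complete mixing: C_std·(Q_w + Q_r) = Q_w·C_e + Q_r·C_b.
Rearranging, Q_w = Q_r·(C_std − C_b)/(C_e − C_std) = 4.25·(0.0562 − 0.0052) / (6.65 − 0.0562) = 0.03287 m³/s.
= 2.84 ML/d.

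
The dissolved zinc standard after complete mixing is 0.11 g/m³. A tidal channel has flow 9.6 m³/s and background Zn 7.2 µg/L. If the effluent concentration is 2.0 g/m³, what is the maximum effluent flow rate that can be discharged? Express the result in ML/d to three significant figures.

7.2 µg/L = 0.0072 mg/L.
Mass balance at complete mixing: C_std·(Q_w + Q_r) = Q_w·C_e + Q_r·C_b.
Rearranging, Q_w = Q_r·(C_std − C_b)/(C_e − C_std) = 9.6·(0.11 − 0.0072) / (2 − 0.11) = 0.5222 m³/s.
= 45.11 ML/d.

45.1 ML/d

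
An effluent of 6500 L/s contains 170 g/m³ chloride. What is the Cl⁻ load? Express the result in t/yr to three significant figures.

34900 t/yr

6500 L/s = 6.5 m³/s.
Mass flux = Q·C = 6.5 m³/s × 170 g/m³ = 1105 g/s.
= 1105 g/s × 31.56 = 3.487e+04 t/yr.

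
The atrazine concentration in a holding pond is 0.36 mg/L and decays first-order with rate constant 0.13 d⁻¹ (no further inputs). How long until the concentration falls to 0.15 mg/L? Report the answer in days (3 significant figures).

6.73 d

t = ln(C₀/C)/k = ln(0.36/0.15)/0.13 = 0.8755/0.13 = 6.734 d.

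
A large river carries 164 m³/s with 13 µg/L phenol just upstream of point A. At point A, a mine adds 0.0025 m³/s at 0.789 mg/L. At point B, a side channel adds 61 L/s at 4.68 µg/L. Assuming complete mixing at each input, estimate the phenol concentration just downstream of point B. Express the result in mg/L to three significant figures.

0.0130 mg/L

13 µg/L = 0.013 mg/L.
After input A: C = (164·0.013 + 0.0025·0.789) / 164 = 0.01301 mg/L.
61 L/s = 0.061 m³/s.
4.68 µg/L = 0.00468 mg/L.
After input B: C = (164·0.01301 + 0.061·0.00468) / 164.1 = 0.01301 mg/L.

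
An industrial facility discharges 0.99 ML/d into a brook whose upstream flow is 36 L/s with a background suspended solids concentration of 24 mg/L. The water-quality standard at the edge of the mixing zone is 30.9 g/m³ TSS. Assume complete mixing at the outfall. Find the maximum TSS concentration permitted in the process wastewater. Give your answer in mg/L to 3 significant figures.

0.99 ML/d = 0.01146 m³/s.
36 L/s = 0.036 m³/s.
Mass balance: 30.9·0.04746 = 0.01146·Cₑ + 0.036·24.
Cₑ = (1.466 − 0.864) / 0.01146 = 52.58 mg/L.

52.6 mg/L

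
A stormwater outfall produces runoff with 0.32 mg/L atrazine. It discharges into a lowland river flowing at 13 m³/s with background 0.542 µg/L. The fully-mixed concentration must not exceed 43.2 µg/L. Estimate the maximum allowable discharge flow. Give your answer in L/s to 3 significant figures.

0.542 µg/L = 0.000542 mg/L.
43.2 µg/L = 0.0432 mg/L.
Mass balance at complete mixing: C_std·(Q_w + Q_r) = Q_w·C_e + Q_r·C_b.
Rearranging, Q_w = Q_r·(C_std − C_b)/(C_e − C_std) = 13·(0.0432 − 0.000542) / (0.32 − 0.0432) = 2.003 m³/s.
= 2003 L/s.

2000 L/s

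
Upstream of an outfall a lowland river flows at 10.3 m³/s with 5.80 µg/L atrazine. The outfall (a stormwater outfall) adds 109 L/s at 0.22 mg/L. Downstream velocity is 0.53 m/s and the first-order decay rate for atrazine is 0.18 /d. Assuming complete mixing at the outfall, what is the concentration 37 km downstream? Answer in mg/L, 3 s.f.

109 L/s = 0.109 m³/s.
5.80 µg/L = 0.0058 mg/L.
After complete mixing, C₀ = (0.109·0.22 + 10.3·0.0058) / 10.41 = 0.008043 mg/L.
Travel time t = 3.7e+04 m / 0.53 m/s = 6.981e+04 s = 0.808 d.
C = 0.008043·exp(−0.18·0.808) = 0.008043·0.8646 = 0.006954 mg/L.

0.00695 mg/L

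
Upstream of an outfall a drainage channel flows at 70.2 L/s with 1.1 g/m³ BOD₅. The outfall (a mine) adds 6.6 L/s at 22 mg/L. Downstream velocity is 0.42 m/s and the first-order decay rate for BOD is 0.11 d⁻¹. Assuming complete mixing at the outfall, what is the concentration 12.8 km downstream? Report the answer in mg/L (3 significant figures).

2.79 mg/L

6.6 L/s = 0.0066 m³/s.
70.2 L/s = 0.0702 m³/s.
After complete mixing, C₀ = (0.0066·22 + 0.0702·1.1) / 0.0768 = 2.896 mg/L.
Travel time t = 1.28e+04 m / 0.42 m/s = 3.048e+04 s = 0.3527 d.
C = 2.896·exp(−0.11·0.3527) = 2.896·0.9619 = 2.786 mg/L.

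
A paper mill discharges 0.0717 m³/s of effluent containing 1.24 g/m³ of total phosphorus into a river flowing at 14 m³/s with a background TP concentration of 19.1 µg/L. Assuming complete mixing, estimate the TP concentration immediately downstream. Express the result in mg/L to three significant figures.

19.1 µg/L = 0.0191 mg/L.
Conservation of mass across the mixing zone: C = (0.0717·1.24 + 14·0.0191) / (0.0717 + 14) = 0.3563/14.07 = 0.02532 mg/L.

0.0253 mg/L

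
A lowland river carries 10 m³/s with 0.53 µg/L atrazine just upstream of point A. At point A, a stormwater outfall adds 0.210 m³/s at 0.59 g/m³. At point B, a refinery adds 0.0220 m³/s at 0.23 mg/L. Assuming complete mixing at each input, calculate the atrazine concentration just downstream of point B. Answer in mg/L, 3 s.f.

0.0131 mg/L

0.53 µg/L = 0.00053 mg/L.
After input A: C = (10·0.00053 + 0.21·0.59) / 10.21 = 0.01265 mg/L.
After input B: C = (10.21·0.01265 + 0.022·0.23) / 10.23 = 0.01312 mg/L.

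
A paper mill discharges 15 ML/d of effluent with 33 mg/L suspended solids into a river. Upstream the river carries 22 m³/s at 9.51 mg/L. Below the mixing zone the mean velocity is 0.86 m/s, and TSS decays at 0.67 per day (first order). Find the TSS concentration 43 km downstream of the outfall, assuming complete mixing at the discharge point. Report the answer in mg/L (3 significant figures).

6.58 mg/L

15 ML/d = 0.1736 m³/s.
After complete mixing, C₀ = (0.1736·33 + 22·9.51) / 22.17 = 9.694 mg/L.
Travel time t = 4.3e+04 m / 0.86 m/s = 5e+04 s = 0.5787 d.
C = 9.694·exp(−0.67·0.5787) = 9.694·0.6786 = 6.578 mg/L.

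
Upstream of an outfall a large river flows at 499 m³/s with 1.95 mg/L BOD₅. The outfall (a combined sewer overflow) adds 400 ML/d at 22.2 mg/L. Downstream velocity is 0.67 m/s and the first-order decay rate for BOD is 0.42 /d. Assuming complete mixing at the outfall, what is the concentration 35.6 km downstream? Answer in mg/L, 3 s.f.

1.65 mg/L

400 ML/d = 4.63 m³/s.
After complete mixing, C₀ = (4.63·22.2 + 499·1.95) / 503.6 = 2.136 mg/L.
Travel time t = 3.56e+04 m / 0.67 m/s = 5.313e+04 s = 0.615 d.
C = 2.136·exp(−0.42·0.615) = 2.136·0.7724 = 1.65 mg/L.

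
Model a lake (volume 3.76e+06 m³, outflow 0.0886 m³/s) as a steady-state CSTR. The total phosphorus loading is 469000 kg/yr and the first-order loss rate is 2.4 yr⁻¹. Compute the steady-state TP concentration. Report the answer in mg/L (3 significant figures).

Outflow Q = 0.0886 m³/s × 3.156e+07 s/yr = 2.796e+06 m³/yr.
Steady-state CSTR mass balance: W = Q·C + k·V·C, so C = W/(Q + kV).
Q + kV = 2.796e+06 + 2.4·3.76e+06 = 1.182e+07 m³/yr.
C = 469000/1.182e+07 = 0.03968 kg/m³ = 39.68 mg/L.

39.7 mg/L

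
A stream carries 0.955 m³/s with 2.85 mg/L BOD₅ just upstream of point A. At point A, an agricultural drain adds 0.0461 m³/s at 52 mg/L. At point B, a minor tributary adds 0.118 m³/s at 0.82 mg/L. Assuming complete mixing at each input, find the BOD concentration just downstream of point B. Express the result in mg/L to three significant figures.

4.66 mg/L

After input A: C = (0.955·2.85 + 0.0461·52) / 1.001 = 5.113 mg/L.
After input B: C = (1.001·5.113 + 0.118·0.82) / 1.119 = 4.661 mg/L.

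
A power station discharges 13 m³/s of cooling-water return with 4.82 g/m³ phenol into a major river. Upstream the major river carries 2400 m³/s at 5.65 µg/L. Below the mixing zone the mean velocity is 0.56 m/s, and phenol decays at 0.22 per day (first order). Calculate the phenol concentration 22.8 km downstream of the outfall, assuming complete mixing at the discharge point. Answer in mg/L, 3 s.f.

5.65 µg/L = 0.00565 mg/L.
After complete mixing, C₀ = (13·4.82 + 2400·0.00565) / 2413 = 0.03159 mg/L.
Travel time t = 2.28e+04 m / 0.56 m/s = 4.071e+04 s = 0.4712 d.
C = 0.03159·exp(−0.22·0.4712) = 0.03159·0.9015 = 0.02848 mg/L.

0.0285 mg/L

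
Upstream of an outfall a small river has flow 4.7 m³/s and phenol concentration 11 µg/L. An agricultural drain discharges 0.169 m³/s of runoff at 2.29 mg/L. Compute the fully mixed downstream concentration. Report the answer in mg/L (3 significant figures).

0.0901 mg/L

11 µg/L = 0.011 mg/L.
By mass balance at complete mixing, C = (0.169·2.29 + 4.7·0.011) / (0.169 + 4.7) = 0.4387/4.869 = 0.0901 mg/L.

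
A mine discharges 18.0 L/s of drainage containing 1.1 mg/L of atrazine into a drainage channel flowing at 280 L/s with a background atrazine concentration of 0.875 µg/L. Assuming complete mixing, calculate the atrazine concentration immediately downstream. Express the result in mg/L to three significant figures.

18.0 L/s = 0.018 m³/s.
280 L/s = 0.28 m³/s.
0.875 µg/L = 0.000875 mg/L.
Conservation of mass across the mixing zone: C = (0.018·1.1 + 0.28·0.000875) / (0.018 + 0.28) = 0.02005/0.298 = 0.06727 mg/L.

0.0673 mg/L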